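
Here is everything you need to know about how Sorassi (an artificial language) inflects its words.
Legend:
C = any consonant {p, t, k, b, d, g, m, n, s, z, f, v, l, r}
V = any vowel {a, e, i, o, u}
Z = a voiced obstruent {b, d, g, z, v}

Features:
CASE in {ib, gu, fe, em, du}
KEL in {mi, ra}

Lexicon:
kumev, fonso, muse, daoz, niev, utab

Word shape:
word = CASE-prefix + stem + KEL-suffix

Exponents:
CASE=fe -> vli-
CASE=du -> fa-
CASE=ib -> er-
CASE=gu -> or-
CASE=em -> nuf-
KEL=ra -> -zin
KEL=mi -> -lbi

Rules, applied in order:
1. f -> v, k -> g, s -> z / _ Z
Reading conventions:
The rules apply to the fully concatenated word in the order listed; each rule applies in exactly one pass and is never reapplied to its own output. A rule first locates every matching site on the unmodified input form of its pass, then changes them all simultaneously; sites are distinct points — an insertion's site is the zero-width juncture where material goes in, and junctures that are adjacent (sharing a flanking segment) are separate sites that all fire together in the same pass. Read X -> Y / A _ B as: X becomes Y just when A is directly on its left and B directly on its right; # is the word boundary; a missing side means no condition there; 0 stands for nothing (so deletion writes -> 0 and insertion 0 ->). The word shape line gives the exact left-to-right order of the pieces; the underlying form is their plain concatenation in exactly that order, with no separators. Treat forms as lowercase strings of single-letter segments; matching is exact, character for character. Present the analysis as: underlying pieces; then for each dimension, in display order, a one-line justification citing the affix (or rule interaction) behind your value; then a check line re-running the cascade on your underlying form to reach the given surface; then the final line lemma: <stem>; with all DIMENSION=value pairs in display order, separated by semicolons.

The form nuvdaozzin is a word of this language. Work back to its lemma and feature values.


underlying: nuf-daoz-zin
CASE=em - signalled by the affix nuf-
KEL=ra - signalled by the affix -zin
check: nufdaozzin -> nuvdaozzin
lemma: daoz; CASE=em; KEL=ra


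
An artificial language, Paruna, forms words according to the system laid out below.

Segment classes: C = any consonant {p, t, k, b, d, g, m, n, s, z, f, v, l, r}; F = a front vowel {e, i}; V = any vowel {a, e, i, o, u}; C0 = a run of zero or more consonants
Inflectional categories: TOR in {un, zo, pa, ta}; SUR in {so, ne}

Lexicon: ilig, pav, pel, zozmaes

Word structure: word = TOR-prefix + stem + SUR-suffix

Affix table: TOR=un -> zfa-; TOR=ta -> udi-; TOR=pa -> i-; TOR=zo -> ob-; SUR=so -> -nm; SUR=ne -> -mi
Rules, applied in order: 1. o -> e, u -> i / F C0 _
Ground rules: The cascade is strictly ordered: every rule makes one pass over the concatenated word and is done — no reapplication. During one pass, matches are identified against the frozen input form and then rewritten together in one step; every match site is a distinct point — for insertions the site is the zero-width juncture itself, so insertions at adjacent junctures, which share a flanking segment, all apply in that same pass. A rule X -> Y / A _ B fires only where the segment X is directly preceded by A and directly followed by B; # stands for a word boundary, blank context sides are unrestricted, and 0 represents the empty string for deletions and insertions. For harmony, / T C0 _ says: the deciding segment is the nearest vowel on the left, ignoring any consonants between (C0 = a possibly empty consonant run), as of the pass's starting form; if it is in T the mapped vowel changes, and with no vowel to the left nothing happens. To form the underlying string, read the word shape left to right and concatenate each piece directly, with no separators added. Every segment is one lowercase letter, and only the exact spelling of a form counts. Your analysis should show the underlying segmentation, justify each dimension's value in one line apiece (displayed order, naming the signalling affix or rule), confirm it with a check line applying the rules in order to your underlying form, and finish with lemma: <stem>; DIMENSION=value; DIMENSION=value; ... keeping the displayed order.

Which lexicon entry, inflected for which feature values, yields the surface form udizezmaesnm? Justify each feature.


underlying: udi-zozmaes-nm
TOR=ta - signalled by the affix udi-
SUR=so - signalled by the affix -nm
check: udizozmaesnm -> udizezmaesnm
lemma: zozmaes; TOR=ta; SUR=so


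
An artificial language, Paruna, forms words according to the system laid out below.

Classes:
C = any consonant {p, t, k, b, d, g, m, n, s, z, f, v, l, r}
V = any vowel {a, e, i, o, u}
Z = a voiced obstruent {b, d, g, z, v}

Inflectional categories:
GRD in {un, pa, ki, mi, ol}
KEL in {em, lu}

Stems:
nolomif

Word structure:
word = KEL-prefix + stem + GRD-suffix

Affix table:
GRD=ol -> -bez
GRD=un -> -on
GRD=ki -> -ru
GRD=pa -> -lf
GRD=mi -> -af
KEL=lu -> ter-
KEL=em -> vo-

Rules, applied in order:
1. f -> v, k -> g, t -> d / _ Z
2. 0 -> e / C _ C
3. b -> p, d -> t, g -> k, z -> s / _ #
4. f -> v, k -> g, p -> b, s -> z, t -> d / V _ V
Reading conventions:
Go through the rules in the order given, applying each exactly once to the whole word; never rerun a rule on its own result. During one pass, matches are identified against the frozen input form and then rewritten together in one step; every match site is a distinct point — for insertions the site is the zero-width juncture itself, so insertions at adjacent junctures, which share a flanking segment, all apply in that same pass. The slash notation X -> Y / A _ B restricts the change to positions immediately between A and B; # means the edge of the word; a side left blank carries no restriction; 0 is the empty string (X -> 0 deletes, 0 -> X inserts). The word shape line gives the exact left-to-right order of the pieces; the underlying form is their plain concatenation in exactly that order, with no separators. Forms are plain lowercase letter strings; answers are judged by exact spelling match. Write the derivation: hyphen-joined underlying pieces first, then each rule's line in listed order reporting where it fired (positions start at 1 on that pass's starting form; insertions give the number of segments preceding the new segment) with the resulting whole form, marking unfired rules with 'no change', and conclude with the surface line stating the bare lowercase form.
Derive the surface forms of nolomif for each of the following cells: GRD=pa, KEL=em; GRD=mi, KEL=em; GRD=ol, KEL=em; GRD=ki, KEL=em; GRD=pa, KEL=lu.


cell GRD=pa, KEL=em:
underlying: vo-nolomif-lf
1. f -> v, k -> g, t -> d / _ Z: no change
2. 0 -> e / C _ C: inserts after position(s) 9, 10: vonolomifelef
3. b -> p, d -> t, g -> k, z -> s / _ #: no change
4. f -> v, k -> g, p -> b, s -> z, t -> d / V _ V: fires at position(s) 9: vonolomivelef
surface: vonolomivelef

cell GRD=mi, KEL=em:
underlying: vo-nolomif-af
1. f -> v, k -> g, t -> d / _ Z: no change
2. 0 -> e / C _ C: no change
3. b -> p, d -> t, g -> k, z -> s / _ #: no change
4. f -> v, k -> g, p -> b, s -> z, t -> d / V _ V: fires at position(s) 9: vonolomivaf
surface: vonolomivaf

cell GRD=ol, KEL=em:
underlying: vo-nolomif-bez
1. f -> v, k -> g, t -> d / _ Z: fires at position(s) 9: vonolomivbez
2. 0 -> e / C _ C: inserts after position(s) 9: vonolomivebez
3. b -> p, d -> t, g -> k, z -> s / _ #: fires at position(s) 13: vonolomivebes
4. f -> v, k -> g, p -> b, s -> z, t -> d / V _ V: no change
surface: vonolomivebes

cell GRD=ki, KEL=em:
underlying: vo-nolomif-ru
1. f -> v, k -> g, t -> d / _ Z: no change
2. 0 -> e / C _ C: inserts after position(s) 9: vonolomiferu
3. b -> p, d -> t, g -> k, z -> s / _ #: no change
4. f -> v, k -> g, p -> b, s -> z, t -> d / V _ V: fires at position(s) 9: vonolomiveru
surface: vonolomiveru

cell GRD=pa, KEL=lu:
underlying: ter-nolomif-lf
1. f -> v, k -> g, t -> d / _ Z: no change
2. 0 -> e / C _ C: inserts after position(s) 3, 10, 11: terenolomifelef
3. b -> p, d -> t, g -> k, z -> s / _ #: no change
4. f -> v, k -> g, p -> b, s -> z, t -> d / V _ V: fires at position(s) 11: terenolomivelef
surface: terenolomivelef


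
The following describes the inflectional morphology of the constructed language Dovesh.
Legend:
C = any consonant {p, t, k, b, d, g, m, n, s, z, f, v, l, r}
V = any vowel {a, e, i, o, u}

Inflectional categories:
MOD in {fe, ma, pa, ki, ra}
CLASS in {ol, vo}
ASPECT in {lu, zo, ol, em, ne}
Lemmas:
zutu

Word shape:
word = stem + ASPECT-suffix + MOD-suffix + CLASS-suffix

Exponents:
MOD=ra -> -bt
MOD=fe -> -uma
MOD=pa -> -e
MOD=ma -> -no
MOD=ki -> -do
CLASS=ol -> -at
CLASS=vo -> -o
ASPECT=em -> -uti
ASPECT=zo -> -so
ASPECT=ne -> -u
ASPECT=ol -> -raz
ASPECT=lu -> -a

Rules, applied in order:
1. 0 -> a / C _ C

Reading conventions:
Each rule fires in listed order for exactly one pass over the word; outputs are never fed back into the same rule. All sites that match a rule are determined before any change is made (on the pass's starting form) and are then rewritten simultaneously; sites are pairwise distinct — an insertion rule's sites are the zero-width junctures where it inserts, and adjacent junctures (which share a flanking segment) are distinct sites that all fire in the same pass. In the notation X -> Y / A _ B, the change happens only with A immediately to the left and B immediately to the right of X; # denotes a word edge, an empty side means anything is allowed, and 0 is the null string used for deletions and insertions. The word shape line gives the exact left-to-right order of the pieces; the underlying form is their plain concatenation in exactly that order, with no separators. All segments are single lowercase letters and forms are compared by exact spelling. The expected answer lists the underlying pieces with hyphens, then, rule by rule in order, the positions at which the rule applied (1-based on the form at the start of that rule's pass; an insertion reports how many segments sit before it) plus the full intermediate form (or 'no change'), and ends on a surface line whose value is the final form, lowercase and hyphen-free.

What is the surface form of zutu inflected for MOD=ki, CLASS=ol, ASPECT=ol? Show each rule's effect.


underlying: zutu-raz-do-at
1. 0 -> a / C _ C: inserts after position(s) 7: zuturazadoat
surface: zuturazadoat


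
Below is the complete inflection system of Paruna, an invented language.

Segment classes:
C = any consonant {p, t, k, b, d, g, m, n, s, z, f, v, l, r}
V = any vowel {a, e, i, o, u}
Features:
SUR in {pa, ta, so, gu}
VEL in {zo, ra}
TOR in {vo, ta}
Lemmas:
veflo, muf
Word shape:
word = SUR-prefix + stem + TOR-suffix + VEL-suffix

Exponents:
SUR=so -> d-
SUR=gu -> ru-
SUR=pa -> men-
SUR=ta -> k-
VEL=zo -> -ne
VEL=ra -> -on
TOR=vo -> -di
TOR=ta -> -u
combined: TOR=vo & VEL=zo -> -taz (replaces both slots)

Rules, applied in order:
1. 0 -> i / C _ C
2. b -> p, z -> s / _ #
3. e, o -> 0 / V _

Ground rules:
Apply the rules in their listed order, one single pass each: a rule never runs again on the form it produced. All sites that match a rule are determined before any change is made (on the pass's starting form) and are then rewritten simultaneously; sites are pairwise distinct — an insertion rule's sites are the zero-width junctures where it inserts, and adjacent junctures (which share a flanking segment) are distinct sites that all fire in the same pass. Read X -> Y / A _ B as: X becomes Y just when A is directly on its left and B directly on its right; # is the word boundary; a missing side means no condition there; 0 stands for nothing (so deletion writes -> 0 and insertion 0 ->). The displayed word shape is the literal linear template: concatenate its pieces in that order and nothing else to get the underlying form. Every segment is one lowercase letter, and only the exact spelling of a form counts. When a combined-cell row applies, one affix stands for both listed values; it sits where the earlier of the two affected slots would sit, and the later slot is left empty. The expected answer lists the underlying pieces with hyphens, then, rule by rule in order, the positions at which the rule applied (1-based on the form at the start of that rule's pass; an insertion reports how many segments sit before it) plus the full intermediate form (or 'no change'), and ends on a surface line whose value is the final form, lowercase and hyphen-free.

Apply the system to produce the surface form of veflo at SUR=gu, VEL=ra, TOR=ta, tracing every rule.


underlying: ru-veflo-u-on
1. 0 -> i / C _ C: inserts after position(s) 5: ruvefilouon
2. b -> p, z -> s / _ #: no change
3. e, o -> 0 / V _: fires at position(s) 10: ruvefiloun
surface: ruvefiloun


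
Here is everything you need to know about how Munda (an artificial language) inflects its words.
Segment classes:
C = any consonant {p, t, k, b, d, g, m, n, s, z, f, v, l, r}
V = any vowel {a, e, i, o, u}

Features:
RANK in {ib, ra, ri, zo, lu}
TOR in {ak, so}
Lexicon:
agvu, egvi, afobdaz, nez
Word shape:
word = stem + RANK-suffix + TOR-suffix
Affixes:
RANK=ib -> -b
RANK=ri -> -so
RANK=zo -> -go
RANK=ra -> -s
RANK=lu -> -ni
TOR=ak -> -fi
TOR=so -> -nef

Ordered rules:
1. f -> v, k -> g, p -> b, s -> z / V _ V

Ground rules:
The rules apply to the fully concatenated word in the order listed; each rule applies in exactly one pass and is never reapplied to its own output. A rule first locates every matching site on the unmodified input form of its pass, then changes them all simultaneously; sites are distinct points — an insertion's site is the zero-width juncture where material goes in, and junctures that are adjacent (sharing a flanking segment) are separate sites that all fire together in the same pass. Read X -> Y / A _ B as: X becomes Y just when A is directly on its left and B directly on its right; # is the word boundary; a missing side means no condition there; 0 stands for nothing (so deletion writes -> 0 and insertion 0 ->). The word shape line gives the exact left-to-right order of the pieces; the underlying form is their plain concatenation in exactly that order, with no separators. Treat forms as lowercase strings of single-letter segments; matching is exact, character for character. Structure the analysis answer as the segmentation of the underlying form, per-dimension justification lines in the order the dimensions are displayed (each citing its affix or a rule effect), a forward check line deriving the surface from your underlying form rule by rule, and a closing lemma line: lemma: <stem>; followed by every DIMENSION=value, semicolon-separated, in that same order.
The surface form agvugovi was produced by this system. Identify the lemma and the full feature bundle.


underlying: agvu-go-fi
RANK=zo - signalled by the affix -go
TOR=ak - signalled by the affix -fi
check: agvugofi -> agvugovi
lemma: agvu; RANK=zo; TOR=ak


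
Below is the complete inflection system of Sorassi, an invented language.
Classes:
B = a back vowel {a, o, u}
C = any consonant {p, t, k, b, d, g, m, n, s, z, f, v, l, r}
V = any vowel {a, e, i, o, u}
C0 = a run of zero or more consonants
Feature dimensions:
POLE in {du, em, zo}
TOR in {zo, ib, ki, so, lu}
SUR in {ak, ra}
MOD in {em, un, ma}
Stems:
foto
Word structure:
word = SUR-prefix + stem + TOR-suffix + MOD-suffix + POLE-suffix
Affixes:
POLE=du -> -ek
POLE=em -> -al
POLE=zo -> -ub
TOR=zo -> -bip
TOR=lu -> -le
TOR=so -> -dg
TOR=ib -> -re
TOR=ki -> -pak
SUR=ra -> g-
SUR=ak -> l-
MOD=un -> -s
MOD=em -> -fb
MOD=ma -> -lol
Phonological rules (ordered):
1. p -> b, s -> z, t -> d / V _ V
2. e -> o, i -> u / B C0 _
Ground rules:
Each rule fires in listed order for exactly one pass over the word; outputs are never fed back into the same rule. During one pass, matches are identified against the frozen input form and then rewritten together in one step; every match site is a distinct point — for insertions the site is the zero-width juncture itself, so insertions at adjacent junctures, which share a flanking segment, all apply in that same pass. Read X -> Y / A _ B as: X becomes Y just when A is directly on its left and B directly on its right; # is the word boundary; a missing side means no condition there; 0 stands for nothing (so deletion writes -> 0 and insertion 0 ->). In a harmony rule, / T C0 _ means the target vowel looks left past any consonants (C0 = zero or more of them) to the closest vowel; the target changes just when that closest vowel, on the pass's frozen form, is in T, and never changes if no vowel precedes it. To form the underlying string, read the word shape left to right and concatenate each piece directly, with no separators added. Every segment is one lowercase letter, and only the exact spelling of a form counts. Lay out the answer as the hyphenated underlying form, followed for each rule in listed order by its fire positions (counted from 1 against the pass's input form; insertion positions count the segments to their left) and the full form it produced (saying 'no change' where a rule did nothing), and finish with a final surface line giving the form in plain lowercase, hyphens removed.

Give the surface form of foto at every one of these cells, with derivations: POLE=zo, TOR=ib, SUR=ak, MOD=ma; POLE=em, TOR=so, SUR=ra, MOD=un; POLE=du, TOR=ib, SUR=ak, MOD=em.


cell POLE=zo, TOR=ib, SUR=ak, MOD=ma:
underlying: l-foto-re-lol-ub
1. p -> b, s -> z, t -> d / V _ V: fires at position(s) 4: lfodorelolub
2. e -> o, i -> u / B C0 _: fires at position(s) 7: lfodorololub
surface: lfodorololub

cell POLE=em, TOR=so, SUR=ra, MOD=un:
underlying: g-foto-dg-s-al
1. p -> b, s -> z, t -> d / V _ V: fires at position(s) 4: gfododgsal
2. e -> o, i -> u / B C0 _: no change
surface: gfododgsal

cell POLE=du, TOR=ib, SUR=ak, MOD=em:
underlying: l-foto-re-fb-ek
1. p -> b, s -> z, t -> d / V _ V: fires at position(s) 4: lfodorefbek
2. e -> o, i -> u / B C0 _: fires at position(s) 7: lfodorofbek
surface: lfodorofbek


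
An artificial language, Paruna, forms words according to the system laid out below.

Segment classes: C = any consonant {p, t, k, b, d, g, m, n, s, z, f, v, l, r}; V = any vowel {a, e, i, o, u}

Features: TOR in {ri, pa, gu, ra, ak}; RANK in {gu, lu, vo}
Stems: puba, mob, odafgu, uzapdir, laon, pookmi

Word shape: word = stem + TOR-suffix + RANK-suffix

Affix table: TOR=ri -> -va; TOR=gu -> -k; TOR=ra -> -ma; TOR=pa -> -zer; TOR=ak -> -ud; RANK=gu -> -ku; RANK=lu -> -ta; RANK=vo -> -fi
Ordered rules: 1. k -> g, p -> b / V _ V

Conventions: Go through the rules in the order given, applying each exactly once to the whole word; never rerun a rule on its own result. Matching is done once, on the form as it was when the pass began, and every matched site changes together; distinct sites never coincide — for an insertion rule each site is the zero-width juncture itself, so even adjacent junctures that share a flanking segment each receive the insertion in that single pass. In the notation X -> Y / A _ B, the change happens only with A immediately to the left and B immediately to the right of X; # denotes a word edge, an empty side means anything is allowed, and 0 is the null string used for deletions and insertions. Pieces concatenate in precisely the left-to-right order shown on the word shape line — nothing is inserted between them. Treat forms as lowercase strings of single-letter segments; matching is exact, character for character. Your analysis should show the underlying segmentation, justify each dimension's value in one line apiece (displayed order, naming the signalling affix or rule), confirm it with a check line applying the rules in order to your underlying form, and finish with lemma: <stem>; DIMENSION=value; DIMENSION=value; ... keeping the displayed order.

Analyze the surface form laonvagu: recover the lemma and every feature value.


underlying: laon-va-ku
TOR=ri - signalled by the affix -va
RANK=gu - signalled by the affix -ku
check: laonvaku -> laonvagu
lemma: laon; TOR=ri; RANK=gu


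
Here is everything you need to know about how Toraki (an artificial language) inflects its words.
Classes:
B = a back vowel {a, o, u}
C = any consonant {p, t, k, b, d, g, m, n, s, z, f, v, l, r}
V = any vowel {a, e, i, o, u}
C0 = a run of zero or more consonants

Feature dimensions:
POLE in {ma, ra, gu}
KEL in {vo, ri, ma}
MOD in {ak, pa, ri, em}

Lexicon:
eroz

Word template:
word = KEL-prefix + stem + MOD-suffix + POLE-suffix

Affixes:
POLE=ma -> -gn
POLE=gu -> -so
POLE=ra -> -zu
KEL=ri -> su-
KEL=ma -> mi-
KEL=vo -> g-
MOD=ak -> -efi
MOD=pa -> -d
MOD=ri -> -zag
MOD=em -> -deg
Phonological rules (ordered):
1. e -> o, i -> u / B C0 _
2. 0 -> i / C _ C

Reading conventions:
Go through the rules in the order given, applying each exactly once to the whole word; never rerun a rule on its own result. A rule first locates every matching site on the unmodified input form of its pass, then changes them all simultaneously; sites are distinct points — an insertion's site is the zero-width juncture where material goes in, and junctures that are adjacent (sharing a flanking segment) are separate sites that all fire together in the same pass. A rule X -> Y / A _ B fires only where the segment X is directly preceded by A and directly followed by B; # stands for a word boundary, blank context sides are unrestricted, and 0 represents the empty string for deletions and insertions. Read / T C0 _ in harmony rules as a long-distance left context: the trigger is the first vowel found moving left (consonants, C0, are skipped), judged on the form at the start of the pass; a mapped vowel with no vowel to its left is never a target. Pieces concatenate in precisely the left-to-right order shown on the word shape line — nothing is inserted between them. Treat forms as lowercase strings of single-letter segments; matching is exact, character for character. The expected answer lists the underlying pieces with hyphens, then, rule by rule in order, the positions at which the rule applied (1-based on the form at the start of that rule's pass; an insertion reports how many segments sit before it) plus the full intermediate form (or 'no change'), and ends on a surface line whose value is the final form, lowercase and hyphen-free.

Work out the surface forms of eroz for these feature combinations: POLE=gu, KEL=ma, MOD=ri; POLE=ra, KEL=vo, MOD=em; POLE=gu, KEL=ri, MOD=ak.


cell POLE=gu, KEL=ma, MOD=ri:
underlying: mi-eroz-zag-so
1. e -> o, i -> u / B C0 _: no change
2. 0 -> i / C _ C: inserts after position(s) 6, 9: mierozizagiso
surface: mierozizagiso

cell POLE=ra, KEL=vo, MOD=em:
underlying: g-eroz-deg-zu
1. e -> o, i -> u / B C0 _: fires at position(s) 7: gerozdogzu
2. 0 -> i / C _ C: inserts after position(s) 5, 8: gerozidogizu
surface: gerozidogizu

cell POLE=gu, KEL=ri, MOD=ak:
underlying: su-eroz-efi-so
1. e -> o, i -> u / B C0 _: fires at position(s) 3, 7: suorozofiso
2. 0 -> i / C _ C: no change
surface: suorozofiso


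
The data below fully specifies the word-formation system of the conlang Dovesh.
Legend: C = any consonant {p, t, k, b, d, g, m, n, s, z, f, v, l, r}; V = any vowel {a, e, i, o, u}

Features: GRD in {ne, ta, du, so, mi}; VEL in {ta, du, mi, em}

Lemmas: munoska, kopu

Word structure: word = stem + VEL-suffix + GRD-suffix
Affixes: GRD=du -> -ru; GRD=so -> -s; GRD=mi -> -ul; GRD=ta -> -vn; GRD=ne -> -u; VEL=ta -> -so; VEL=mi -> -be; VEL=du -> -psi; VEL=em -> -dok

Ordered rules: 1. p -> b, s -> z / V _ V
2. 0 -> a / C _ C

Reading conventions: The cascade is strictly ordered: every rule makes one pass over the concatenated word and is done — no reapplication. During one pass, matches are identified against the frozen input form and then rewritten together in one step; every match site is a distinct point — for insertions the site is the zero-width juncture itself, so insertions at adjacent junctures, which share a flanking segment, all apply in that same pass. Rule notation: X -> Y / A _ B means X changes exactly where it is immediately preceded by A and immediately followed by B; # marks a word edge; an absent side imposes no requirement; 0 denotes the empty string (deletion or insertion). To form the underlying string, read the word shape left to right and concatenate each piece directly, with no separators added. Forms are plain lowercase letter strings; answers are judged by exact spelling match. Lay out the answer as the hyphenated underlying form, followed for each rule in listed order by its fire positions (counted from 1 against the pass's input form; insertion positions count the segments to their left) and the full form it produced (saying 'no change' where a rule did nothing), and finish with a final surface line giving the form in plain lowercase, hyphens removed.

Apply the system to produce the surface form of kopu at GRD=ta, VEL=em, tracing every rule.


underlying: kopu-dok-vn
1. p -> b, s -> z / V _ V: fires at position(s) 3: kobudokvn
2. 0 -> a / C _ C: inserts after position(s) 7, 8: kobudokavan
surface: kobudokavan


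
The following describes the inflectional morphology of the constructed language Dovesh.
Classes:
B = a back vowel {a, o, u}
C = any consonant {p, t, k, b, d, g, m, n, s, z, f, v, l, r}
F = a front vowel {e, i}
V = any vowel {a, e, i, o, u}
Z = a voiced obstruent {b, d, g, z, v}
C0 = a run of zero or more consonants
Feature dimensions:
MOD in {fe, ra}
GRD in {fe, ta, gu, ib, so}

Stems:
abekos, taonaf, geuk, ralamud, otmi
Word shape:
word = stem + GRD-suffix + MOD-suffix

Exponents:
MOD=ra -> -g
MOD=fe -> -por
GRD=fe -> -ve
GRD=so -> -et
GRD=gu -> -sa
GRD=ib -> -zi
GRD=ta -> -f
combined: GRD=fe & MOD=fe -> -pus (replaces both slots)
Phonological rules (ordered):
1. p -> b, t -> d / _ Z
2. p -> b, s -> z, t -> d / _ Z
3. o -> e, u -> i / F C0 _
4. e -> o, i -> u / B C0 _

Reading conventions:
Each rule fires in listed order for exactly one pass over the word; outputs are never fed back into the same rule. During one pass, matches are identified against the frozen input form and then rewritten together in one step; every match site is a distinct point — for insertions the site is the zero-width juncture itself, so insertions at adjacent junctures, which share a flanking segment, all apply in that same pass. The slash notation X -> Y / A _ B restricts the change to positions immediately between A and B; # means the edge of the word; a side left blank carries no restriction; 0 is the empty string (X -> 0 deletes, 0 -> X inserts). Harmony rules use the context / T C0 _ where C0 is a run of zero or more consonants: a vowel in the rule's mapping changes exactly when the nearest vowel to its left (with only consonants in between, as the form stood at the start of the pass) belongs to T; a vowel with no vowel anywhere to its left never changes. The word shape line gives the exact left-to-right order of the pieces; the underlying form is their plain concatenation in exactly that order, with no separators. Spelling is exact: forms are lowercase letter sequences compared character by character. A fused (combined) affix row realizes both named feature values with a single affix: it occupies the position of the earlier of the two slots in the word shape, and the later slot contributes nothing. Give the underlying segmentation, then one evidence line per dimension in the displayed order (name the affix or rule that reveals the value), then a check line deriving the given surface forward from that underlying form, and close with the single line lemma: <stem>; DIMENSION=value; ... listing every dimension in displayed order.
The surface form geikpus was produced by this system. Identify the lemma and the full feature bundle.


underlying: geuk-pus
MOD=fe - signalled by the combined affix row
GRD=fe - signalled by the combined affix row
check: geukpus -> geukpus -> geukpus -> geikpus -> geikpus
lemma: geuk; MOD=fe; GRD=fe


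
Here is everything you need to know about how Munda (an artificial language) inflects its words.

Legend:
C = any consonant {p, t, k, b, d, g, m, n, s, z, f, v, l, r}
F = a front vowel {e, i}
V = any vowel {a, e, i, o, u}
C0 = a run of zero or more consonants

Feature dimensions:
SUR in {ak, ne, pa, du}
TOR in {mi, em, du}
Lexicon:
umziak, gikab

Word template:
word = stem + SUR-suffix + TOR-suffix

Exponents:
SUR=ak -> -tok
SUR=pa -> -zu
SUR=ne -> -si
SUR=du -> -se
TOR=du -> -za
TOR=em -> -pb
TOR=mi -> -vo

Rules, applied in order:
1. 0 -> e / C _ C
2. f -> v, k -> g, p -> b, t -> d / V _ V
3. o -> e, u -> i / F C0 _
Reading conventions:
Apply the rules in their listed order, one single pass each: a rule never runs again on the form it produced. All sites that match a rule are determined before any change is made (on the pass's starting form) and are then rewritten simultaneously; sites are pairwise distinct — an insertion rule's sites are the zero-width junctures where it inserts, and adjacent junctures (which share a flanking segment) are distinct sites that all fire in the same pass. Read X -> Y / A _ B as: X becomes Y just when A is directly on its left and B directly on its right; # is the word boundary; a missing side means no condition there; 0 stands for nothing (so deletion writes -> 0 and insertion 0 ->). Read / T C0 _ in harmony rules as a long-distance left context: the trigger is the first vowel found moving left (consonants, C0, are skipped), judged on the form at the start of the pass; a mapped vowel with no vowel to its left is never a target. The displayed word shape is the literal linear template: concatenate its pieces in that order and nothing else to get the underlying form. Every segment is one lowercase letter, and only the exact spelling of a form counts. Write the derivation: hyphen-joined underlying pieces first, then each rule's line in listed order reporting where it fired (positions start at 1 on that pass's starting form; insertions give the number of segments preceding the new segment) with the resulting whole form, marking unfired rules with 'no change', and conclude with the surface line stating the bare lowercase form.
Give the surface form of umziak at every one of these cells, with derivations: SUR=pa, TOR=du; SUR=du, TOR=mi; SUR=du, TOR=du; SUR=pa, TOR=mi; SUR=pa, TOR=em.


cell SUR=pa, TOR=du:
underlying: umziak-zu-za
1. 0 -> e / C _ C: inserts after position(s) 2, 6: umeziakezuza
2. f -> v, k -> g, p -> b, t -> d / V _ V: fires at position(s) 7: umeziagezuza
3. o -> e, u -> i / F C0 _: fires at position(s) 10: umeziageziza
surface: umeziageziza

cell SUR=du, TOR=mi:
underlying: umziak-se-vo
1. 0 -> e / C _ C: inserts after position(s) 2, 6: umeziakesevo
2. f -> v, k -> g, p -> b, t -> d / V _ V: fires at position(s) 7: umeziagesevo
3. o -> e, u -> i / F C0 _: fires at position(s) 12: umeziageseve
surface: umeziageseve

cell SUR=du, TOR=du:
underlying: umziak-se-za
1. 0 -> e / C _ C: inserts after position(s) 2, 6: umeziakeseza
2. f -> v, k -> g, p -> b, t -> d / V _ V: fires at position(s) 7: umeziageseza
3. o -> e, u -> i / F C0 _: no change
surface: umeziageseza

cell SUR=pa, TOR=mi:
underlying: umziak-zu-vo
1. 0 -> e / C _ C: inserts after position(s) 2, 6: umeziakezuvo
2. f -> v, k -> g, p -> b, t -> d / V _ V: fires at position(s) 7: umeziagezuvo
3. o -> e, u -> i / F C0 _: fires at position(s) 10: umeziagezivo
surface: umeziagezivo

cell SUR=pa, TOR=em:
underlying: umziak-zu-pb
1. 0 -> e / C _ C: inserts after position(s) 2, 6, 9: umeziakezupeb
2. f -> v, k -> g, p -> b, t -> d / V _ V: fires at position(s) 7, 11: umeziagezubeb
3. o -> e, u -> i / F C0 _: fires at position(s) 10: umeziagezibeb
surface: umeziagezibeb


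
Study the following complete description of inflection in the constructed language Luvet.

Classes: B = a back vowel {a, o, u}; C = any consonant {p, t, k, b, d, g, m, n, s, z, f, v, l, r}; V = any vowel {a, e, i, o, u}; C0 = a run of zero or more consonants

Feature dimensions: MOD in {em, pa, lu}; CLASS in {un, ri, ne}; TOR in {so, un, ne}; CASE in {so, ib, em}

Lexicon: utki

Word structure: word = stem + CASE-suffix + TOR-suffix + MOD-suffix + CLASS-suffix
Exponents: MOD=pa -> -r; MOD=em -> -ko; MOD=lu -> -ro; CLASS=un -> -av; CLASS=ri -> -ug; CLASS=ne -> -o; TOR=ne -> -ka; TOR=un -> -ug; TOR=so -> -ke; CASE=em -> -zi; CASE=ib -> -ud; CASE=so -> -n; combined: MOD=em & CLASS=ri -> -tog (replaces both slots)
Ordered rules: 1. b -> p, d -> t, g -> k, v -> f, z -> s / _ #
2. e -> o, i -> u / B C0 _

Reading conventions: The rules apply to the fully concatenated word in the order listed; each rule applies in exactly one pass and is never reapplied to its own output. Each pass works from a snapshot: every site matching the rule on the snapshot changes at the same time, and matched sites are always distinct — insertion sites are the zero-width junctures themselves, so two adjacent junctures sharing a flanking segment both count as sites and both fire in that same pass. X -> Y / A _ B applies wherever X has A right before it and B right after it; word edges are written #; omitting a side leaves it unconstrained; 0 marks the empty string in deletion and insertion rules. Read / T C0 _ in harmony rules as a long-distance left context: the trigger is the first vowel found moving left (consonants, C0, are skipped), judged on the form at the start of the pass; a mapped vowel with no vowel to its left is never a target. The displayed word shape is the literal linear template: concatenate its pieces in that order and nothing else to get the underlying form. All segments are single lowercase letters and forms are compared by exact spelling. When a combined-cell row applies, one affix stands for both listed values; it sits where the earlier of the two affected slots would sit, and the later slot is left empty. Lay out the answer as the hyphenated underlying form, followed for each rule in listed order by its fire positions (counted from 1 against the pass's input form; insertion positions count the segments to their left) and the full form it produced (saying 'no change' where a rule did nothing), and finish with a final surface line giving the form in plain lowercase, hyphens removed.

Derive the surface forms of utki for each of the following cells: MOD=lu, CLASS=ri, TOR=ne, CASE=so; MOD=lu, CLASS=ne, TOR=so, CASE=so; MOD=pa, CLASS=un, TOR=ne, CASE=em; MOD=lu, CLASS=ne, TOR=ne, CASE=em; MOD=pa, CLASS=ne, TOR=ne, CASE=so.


cell MOD=lu, CLASS=ri, TOR=ne, CASE=so:
underlying: utki-n-ka-ro-ug
1. b -> p, d -> t, g -> k, v -> f, z -> s / _ #: fires at position(s) 11: utkinkarouk
2. e -> o, i -> u / B C0 _: fires at position(s) 4: utkunkarouk
surface: utkunkarouk

cell MOD=lu, CLASS=ne, TOR=so, CASE=so:
underlying: utki-n-ke-ro-o
1. b -> p, d -> t, g -> k, v -> f, z -> s / _ #: no change
2. e -> o, i -> u / B C0 _: fires at position(s) 4: utkunkeroo
surface: utkunkeroo

cell MOD=pa, CLASS=un, TOR=ne, CASE=em:
underlying: utki-zi-ka-r-av
1. b -> p, d -> t, g -> k, v -> f, z -> s / _ #: fires at position(s) 11: utkizikaraf
2. e -> o, i -> u / B C0 _: fires at position(s) 4: utkuzikaraf
surface: utkuzikaraf

cell MOD=lu, CLASS=ne, TOR=ne, CASE=em:
underlying: utki-zi-ka-ro-o
1. b -> p, d -> t, g -> k, v -> f, z -> s / _ #: no change
2. e -> o, i -> u / B C0 _: fires at position(s) 4: utkuzikaroo
surface: utkuzikaroo

cell MOD=pa, CLASS=ne, TOR=ne, CASE=so:
underlying: utki-n-ka-r-o
1. b -> p, d -> t, g -> k, v -> f, z -> s / _ #: no change
2. e -> o, i -> u / B C0 _: fires at position(s) 4: utkunkaro
surface: utkunkaro


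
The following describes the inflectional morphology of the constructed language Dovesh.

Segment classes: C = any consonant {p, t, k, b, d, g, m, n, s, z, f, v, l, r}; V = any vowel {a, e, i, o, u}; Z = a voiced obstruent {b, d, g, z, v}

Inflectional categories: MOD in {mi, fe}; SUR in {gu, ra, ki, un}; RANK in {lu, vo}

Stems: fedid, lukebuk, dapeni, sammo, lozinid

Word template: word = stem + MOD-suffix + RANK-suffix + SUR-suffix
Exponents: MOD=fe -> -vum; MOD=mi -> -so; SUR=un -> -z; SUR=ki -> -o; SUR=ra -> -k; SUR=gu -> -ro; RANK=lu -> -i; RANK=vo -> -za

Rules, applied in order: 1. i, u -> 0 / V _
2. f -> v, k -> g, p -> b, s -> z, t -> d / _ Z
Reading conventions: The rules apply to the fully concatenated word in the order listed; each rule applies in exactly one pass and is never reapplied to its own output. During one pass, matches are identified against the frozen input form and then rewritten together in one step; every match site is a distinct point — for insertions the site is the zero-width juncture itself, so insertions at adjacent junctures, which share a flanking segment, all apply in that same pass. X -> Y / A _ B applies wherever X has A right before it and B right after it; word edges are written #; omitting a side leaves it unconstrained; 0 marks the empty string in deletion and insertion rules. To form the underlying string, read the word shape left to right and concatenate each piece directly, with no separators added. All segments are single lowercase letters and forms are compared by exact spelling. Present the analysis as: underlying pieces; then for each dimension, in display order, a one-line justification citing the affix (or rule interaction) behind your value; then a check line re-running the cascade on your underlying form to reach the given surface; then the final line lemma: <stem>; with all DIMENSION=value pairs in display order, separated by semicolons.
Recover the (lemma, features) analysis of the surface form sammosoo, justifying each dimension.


underlying: sammo-so-i-o
MOD=mi - signalled by the affix -so
SUR=ki - signalled by the affix -o
RANK=lu - signalled by the affix -i
check: sammosoio -> sammosoo -> sammosoo
lemma: sammo; MOD=mi; SUR=ki; RANK=lu


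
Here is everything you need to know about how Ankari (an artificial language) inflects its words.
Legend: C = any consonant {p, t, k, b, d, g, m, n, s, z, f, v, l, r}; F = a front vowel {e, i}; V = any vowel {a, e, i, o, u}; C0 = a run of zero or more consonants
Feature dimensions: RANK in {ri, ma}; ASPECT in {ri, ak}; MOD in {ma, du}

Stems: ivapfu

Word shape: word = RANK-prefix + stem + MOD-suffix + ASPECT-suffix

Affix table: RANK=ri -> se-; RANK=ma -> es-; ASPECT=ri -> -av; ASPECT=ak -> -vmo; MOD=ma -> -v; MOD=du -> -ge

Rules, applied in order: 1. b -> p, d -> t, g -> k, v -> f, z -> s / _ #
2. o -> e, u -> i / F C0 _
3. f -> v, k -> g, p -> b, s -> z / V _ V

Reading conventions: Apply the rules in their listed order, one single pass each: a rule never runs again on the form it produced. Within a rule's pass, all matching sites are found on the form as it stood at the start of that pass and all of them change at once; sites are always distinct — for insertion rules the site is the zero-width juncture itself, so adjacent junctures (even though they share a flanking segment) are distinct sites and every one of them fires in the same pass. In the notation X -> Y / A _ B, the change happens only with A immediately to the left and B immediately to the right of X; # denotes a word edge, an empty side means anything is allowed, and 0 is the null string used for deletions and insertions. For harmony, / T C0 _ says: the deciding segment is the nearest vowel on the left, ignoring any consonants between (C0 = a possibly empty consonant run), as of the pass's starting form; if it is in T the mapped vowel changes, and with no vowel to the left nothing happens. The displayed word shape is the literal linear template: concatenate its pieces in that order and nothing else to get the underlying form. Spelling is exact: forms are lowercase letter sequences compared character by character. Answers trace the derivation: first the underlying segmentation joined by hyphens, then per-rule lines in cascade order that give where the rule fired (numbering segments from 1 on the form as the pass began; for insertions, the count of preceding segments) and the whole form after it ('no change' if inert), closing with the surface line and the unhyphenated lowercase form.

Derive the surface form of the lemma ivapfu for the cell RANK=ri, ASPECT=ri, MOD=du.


underlying: se-ivapfu-ge-av
1. b -> p, d -> t, g -> k, v -> f, z -> s / _ #: fires at position(s) 12: seivapfugeaf
2. o -> e, u -> i / F C0 _: no change
3. f -> v, k -> g, p -> b, s -> z / V _ V: no change
surface: seivapfugeaf


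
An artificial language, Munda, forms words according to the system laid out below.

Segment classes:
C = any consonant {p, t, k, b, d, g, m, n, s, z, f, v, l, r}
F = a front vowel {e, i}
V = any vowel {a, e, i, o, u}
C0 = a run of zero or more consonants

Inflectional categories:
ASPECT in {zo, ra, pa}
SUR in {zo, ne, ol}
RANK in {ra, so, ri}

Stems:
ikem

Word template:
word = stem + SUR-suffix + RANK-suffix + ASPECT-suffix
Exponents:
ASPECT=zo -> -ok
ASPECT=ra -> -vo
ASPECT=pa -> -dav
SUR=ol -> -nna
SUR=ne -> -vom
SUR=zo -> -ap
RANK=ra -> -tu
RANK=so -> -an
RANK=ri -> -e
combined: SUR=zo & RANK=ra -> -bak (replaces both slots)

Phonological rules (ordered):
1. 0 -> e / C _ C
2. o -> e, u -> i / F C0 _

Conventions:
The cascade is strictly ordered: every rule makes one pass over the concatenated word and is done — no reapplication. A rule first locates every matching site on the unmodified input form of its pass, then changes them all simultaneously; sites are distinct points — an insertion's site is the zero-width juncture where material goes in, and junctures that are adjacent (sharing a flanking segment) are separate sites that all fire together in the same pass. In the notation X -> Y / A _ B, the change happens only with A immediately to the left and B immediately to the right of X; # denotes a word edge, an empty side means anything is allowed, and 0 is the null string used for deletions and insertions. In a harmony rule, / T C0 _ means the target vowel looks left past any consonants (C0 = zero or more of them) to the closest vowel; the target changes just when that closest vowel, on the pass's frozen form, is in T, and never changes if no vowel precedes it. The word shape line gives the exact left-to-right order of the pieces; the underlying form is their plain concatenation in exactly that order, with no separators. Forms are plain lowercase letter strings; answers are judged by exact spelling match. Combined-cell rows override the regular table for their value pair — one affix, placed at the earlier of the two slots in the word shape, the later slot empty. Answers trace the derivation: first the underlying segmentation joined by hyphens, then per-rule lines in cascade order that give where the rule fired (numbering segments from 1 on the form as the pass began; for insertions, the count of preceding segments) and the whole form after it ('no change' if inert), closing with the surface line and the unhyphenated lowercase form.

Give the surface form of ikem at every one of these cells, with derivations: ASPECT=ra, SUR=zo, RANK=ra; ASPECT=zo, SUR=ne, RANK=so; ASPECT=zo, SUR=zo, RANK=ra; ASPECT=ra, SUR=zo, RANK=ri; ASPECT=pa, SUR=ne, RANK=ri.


cell ASPECT=ra, SUR=zo, RANK=ra:
underlying: ikem-bak-vo
1. 0 -> e / C _ C: inserts after position(s) 4, 7: ikemebakevo
2. o -> e, u -> i / F C0 _: fires at position(s) 11: ikemebakeve
surface: ikemebakeve

cell ASPECT=zo, SUR=ne, RANK=so:
underlying: ikem-vom-an-ok
1. 0 -> e / C _ C: inserts after position(s) 4: ikemevomanok
2. o -> e, u -> i / F C0 _: fires at position(s) 7: ikemevemanok
surface: ikemevemanok

cell ASPECT=zo, SUR=zo, RANK=ra:
underlying: ikem-bak-ok
1. 0 -> e / C _ C: inserts after position(s) 4: ikemebakok
2. o -> e, u -> i / F C0 _: no change
surface: ikemebakok

cell ASPECT=ra, SUR=zo, RANK=ri:
underlying: ikem-ap-e-vo
1. 0 -> e / C _ C: no change
2. o -> e, u -> i / F C0 _: fires at position(s) 9: ikemapeve
surface: ikemapeve

cell ASPECT=pa, SUR=ne, RANK=ri:
underlying: ikem-vom-e-dav
1. 0 -> e / C _ C: inserts after position(s) 4: ikemevomedav
2. o -> e, u -> i / F C0 _: fires at position(s) 7: ikemevemedav
surface: ikemevemedav
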